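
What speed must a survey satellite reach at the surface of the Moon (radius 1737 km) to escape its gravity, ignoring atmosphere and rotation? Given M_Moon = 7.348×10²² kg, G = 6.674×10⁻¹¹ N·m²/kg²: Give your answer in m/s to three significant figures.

μ = GM = 6.674×10⁻¹¹ × 7.348×10²² = 4.904×10¹² m³/s².
r = R = 1.737×10⁶ m.
Escape speed v_esc = √(2μ/r) = √(2 × 4.904×10¹² / 1.737×10⁶) = √(5.647×10⁶) = 2376 m/s.

v_esc ≈ 2380 m/s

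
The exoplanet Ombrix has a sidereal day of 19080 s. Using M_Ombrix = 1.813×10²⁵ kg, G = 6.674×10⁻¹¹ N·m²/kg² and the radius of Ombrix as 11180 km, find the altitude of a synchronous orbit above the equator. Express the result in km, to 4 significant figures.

h_sync ≈ 11170 km

μ = GM = 6.674×10⁻¹¹ × 1.813×10²⁵ = 1.210×10¹⁵ m³/s².
A synchronous orbit has period T, so by Kepler's third law a = (μT²/4π²)^(1/3).
μT²/4π² = 1.210×10¹⁵ × (1.908×10⁴)² / 39.48 = 1.116×10²² m³.
a = 2.235×10⁷ m = 22346 km.
Altitude h = a − R = 22346 − 11180 = 11166 km.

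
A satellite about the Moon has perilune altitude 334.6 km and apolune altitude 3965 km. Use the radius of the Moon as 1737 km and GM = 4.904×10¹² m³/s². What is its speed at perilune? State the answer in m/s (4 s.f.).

r_p = 1737 + 334.6 = 2071.6 km = 2.0716×10⁶ m.
r_a = 1737 + 3965 = 5702.0 km = 5.7020×10⁶ m.
Semi-major axis a = (r_p + r_a)/2 = 3886.8 km = 3.887×10⁶ m.
Vis-viva: v² = μ(2/r − 1/a) = 4.904×10¹² × (9.654×10⁻⁷ − 2.573×10⁻⁷) = 3.473×10⁶ m²/s².
v = 1864 m/s.

v ≈ 1864 m/s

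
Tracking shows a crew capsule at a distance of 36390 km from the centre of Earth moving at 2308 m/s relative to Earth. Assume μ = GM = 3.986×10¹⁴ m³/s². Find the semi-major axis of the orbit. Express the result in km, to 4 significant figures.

a ≈ 24040 km

r = 3.639×10⁷ m.
Specific orbital energy ε = v²/2 − μ/r = (2308)²/2 − 3.986×10¹⁴/3.639×10⁷ = -8.290×10⁶ J/kg.
Since ε = −μ/(2a), a = −μ/(2ε) = 2.404×10⁷ m = 24041 km.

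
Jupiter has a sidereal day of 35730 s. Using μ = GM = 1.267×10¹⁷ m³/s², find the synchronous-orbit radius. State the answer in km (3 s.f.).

A synchronous orbit has period T, so by Kepler's third law a = (μT²/4π²)^(1/3).
μT²/4π² = 1.267×10¹⁷ × (3.573×10⁴)² / 39.48 = 4.097×10²⁴ m³.
a = 1.600×10⁸ m = 1.6002×10⁵ km.

r_sync ≈ 1.60×10⁵ km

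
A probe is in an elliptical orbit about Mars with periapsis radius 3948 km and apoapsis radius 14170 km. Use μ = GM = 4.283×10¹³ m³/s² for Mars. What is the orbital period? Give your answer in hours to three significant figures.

T ≈ 7.27 hours

Semi-major axis a = (r_p + r_a)/2 = (3948.0 + 14170)/2 = 9059.0 km = 9.059×10⁶ m.
By Kepler's third law T = 2π√(a³/μ) = 2π × 4.166×10³ = 2.618×10⁴ s.
= 7.271 hours.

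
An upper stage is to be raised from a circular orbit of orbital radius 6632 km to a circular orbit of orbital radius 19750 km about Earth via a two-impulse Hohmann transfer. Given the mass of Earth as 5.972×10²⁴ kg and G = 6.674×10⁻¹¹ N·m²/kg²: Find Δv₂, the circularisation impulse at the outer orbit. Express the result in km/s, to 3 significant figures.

μ = GM = 6.674×10⁻¹¹ × 5.972×10²⁴ = 3.986×10¹⁴ m³/s².
r₁ = 6632 km = 6.632×10⁶ m.
r₂ = 19750 km = 1.975×10⁷ m.
Transfer ellipse a_t = (r₁ + r₂)/2 = 1.319×10⁷ m.
At r₁: circular v_c1 = √(μ/r₁) = 7752 m/s; transfer-perigee v_p = √[μ(2/r₁ − 1/a_t)] = 9486 m/s.
At r₂: circular v_c2 = √(μ/r₂) = 4492 m/s; transfer-apogee v_a = √[μ(2/r₂ − 1/a_t)] = 3185 m/s.
Δv₂ = v_c2 − v_a = 1307 m/s.
= 1.307 km/s.

Δv ≈ 1.31 km/s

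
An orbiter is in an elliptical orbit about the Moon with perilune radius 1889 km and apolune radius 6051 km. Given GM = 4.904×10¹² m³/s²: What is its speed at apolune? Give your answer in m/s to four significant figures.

Semi-major axis a = (r_p + r_a)/2 = 3970.0 km = 3.970×10⁶ m.
Vis-viva: v² = μ(2/r − 1/a) = 4.904×10¹² × (3.305×10⁻⁷ − 2.519×10⁻⁷) = 3.856×10⁵ m²/s².
v = 621.0 m/s.

v ≈ 621.0 m/s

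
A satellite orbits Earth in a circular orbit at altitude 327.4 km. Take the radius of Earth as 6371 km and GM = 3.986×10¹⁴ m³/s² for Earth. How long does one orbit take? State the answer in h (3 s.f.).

T ≈ 1.52 h

r = 6371 + 327.4 = 6698.4 km = 6.6984×10⁶ m.
Kepler's third law: T = 2π√(r³/μ) = 2π√((6.698×10⁶)³ / 3.986×10¹⁴).
r³/μ = 7.540×10⁵ s², so T = 2π × 8.683×10² = 5.456×10³ s.
Converting: 5.456×10³ s ÷ 3600 = 1.516 h.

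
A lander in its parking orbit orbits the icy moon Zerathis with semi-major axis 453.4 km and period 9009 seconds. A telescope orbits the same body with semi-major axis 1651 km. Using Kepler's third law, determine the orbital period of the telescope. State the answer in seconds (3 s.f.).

Kepler's third law: T² ∝ a³, so T₂ = T₁ (a₂/a₁)^(3/2).
a₂/a₁ = 3.641, (a₂/a₁)^(3/2) = 6.949.
T₂ = 9009 × 6.949 = 62600 seconds.

T₂ ≈ 62600 seconds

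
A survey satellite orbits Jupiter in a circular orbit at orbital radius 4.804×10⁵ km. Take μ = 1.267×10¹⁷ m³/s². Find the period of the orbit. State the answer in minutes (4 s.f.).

T ≈ 3098 minutes

r = 4.804×10⁵ km = 4.804×10⁸ m.
Kepler's third law: T = 2π√(r³/μ) = 2π√((4.804×10⁸)³ / 1.267×10¹⁷).
r³/μ = 8.750×10⁸ s², so T = 2π × 2.958×10⁴ = 1.859×10⁵ s.
Converting: 1.859×10⁵ s ÷ 60.00 = 3098 minutes.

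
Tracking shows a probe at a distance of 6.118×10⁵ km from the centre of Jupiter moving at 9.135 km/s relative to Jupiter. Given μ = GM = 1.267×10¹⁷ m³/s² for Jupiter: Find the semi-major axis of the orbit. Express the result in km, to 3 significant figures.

a ≈ 3.83×10⁵ km

r = 6.118×10⁸ m.
Vis-viva rearranged: 1/a = 2/r − v²/μ = 3.269×10⁻⁹ − 6.586×10⁻¹⁰ = 2.610×10⁻⁹ m⁻¹.
a = 3.831×10⁸ m = 3.8308×10⁵ km.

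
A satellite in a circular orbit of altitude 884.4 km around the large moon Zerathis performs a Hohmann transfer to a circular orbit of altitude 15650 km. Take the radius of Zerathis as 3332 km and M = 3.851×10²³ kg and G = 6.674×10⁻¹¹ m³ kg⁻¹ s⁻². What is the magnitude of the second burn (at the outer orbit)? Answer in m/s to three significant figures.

Δv ≈ 462 m/s

μ = GM = 6.674×10⁻¹¹ × 3.851×10²³ = 2.570×10¹³ m³/s².
r₁ = 3332 + 884.4 = 4216.4 km = 4.2164×10⁶ m.
r₂ = 3332 + 15650 = 18982 km = 1.8982×10⁷ m.
Transfer ellipse a_t = (r₁ + r₂)/2 = 1.160×10⁷ m.
At r₁: circular v_c1 = √(μ/r₁) = 2469 m/s; transfer-periapsis v_p = √[μ(2/r₁ − 1/a_t)] = 3158 m/s.
At r₂: circular v_c2 = √(μ/r₂) = 1164 m/s; transfer-apoapsis v_a = √[μ(2/r₂ − 1/a_t)] = 701.6 m/s.
Δv₂ = v_c2 − v_a = 462.1 m/s.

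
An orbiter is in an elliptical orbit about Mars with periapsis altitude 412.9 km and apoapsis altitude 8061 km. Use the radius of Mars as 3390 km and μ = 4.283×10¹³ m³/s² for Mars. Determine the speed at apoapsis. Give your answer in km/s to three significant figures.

v ≈ 1.37 km/s

r_p = 3390 + 412.9 = 3802.9 km = 3.8029×10⁶ m.
r_a = 3390 + 8061 = 11451 km = 1.1451×10⁷ m.
Semi-major axis a = (r_p + r_a)/2 = 7626.9 km = 7.627×10⁶ m.
Vis-viva: v² = μ(2/r − 1/a) = 4.283×10¹³ × (1.747×10⁻⁷ − 1.311×10⁻⁷) = 1.865×10⁶ m²/s².
v = 1366 m/s = 1.366 km/s.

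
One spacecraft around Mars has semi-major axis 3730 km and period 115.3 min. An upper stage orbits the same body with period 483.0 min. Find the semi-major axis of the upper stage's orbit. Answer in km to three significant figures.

a₂ ≈ 9690 km

Kepler's third law: a³ ∝ T², so a₂ = a₁ (T₂/T₁)^(2/3).
T₂/T₁ = 4.189, (T₂/T₁)^(2/3) = 2.599.
a₂ = 3730 × 2.599 = 9693 km.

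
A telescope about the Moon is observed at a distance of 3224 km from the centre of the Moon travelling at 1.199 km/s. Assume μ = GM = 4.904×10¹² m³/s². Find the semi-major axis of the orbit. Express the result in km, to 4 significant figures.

r = 3.224×10⁶ m.
Vis-viva rearranged: 1/a = 2/r − v²/μ = 6.203×10⁻⁷ − 2.931×10⁻⁷ = 3.272×10⁻⁷ m⁻¹.
a = 3.056×10⁶ m = 3056.2 km.

a ≈ 3056 km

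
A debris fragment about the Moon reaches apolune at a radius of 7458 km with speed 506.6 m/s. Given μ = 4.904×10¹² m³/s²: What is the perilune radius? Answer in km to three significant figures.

r_a = 7.458×10⁶ m.
Specific energy ε = v²/2 − μ/r = -5.292×10⁵ J/kg, so a = −μ/(2ε) = 4.633×10⁶ m.
The apsides satisfy r_p + r_a = 2a, so the perilune radius is 2a − r_a = 1.808×10⁶ m = 1808.3 km.

perilune radius ≈ 1810 km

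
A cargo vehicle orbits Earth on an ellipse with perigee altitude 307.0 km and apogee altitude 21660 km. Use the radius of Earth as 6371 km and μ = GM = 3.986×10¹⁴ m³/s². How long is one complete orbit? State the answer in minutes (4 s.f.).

r_p = 6371 + 307.0 = 6678.0 km = 6.6780×10⁶ m.
r_a = 6371 + 21660 = 28031 km = 2.8031×10⁷ m.
Semi-major axis a = (r_p + r_a)/2 = (6678.0 + 28031)/2 = 17354 km = 1.735×10⁷ m.
By Kepler's third law T = 2π√(a³/μ) = 2π × 3.621×10³ = 2.275×10⁴ s.
= 379.2 minutes.

T ≈ 379.2 minutes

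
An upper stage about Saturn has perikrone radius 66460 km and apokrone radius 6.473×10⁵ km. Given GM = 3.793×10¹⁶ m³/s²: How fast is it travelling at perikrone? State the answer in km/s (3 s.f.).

v ≈ 32.2 km/s

Semi-major axis a = (r_p + r_a)/2 = 3.5688×10⁵ km = 3.569×10⁸ m.
Vis-viva: v² = μ(2/r − 1/a) = 3.793×10¹⁶ × (3.009×10⁻⁸ − 2.802×10⁻⁹) = 1.035×10⁹ m²/s².
v = 32170 m/s = 32.17 km/s.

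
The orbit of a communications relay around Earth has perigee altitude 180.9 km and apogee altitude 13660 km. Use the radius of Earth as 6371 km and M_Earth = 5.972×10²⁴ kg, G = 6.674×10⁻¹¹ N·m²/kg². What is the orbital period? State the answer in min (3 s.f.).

T ≈ 254 min

μ = GM = 6.674×10⁻¹¹ × 5.972×10²⁴ = 3.986×10¹⁴ m³/s².
r_p = 6371 + 180.9 = 6551.9 km = 6.5519×10⁶ m.
r_a = 6371 + 13660 = 20031 km = 2.0031×10⁷ m.
Semi-major axis a = (r_p + r_a)/2 = (6551.9 + 20031)/2 = 13291 km = 1.329×10⁷ m.
By Kepler's third law T = 2π√(a³/μ) = 2π × 2.427×10³ = 1.525×10⁴ s.
= 254.2 min.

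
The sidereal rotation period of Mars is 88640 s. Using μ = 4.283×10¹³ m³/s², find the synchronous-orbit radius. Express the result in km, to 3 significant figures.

r_sync ≈ 20400 km

A synchronous orbit has period T, so by Kepler's third law a = (μT²/4π²)^(1/3).
μT²/4π² = 4.283×10¹³ × (8.864×10⁴)² / 39.48 = 8.524×10²¹ m³.
a = 2.043×10⁷ m = 20428 km.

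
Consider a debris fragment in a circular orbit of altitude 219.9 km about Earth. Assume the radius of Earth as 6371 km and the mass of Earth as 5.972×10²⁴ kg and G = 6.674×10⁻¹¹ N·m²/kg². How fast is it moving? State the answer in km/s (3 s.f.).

v ≈ 7.78 km/s

μ = GM = 6.674×10⁻¹¹ × 5.972×10²⁴ = 3.986×10¹⁴ m³/s².
r = 6371 + 219.9 = 6590.9 km = 6.5909×10⁶ m.
For a circular orbit v = √(μ/r) = √(3.986×10¹⁴ / 6.591×10⁶) = √(6.047×10⁷) = 7776 m/s.
That is 7.776 km/s.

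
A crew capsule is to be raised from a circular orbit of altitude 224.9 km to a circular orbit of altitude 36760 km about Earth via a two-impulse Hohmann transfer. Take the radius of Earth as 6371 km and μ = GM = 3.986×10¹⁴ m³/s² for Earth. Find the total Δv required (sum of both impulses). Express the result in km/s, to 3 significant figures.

r₁ = 6371 + 224.9 = 6595.9 km = 6.5959×10⁶ m.
r₂ = 6371 + 36760 = 43131 km = 4.3131×10⁷ m.
Transfer ellipse a_t = (r₁ + r₂)/2 = 2.486×10⁷ m.
At r₁: circular v_c1 = √(μ/r₁) = 7774 m/s; transfer-perigee v_p = √[μ(2/r₁ − 1/a_t)] = 10240 m/s.
Δv₁ = v_p − v_c1 = 2465 m/s.
At r₂: circular v_c2 = √(μ/r₂) = 3040 m/s; transfer-apogee v_a = √[μ(2/r₂ − 1/a_t)] = 1566 m/s.
Δv₂ = v_c2 − v_a = 1474 m/s.
Total Δv = Δv₁ + Δv₂ = 3939 m/s = 3.939 km/s.

Δv_total ≈ 3.94 km/s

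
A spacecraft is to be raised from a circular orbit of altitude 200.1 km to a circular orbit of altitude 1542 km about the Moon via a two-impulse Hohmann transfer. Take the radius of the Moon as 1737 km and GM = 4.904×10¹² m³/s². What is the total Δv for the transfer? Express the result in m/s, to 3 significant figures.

r₁ = 1737 + 200.1 = 1937.1 km = 1.9371×10⁶ m.
r₂ = 1737 + 1542 = 3279.0 km = 3.2790×10⁶ m.
Transfer ellipse a_t = (r₁ + r₂)/2 = 2.608×10⁶ m.
At r₁: circular v_c1 = √(μ/r₁) = 1591 m/s; transfer-perilune v_p = √[μ(2/r₁ − 1/a_t)] = 1784 m/s.
Δv₁ = v_p − v_c1 = 193.0 m/s.
At r₂: circular v_c2 = √(μ/r₂) = 1223 m/s; transfer-apolune v_a = √[μ(2/r₂ − 1/a_t)] = 1054 m/s.
Δv₂ = v_c2 − v_a = 169.0 m/s.
Total Δv = Δv₁ + Δv₂ = 361.9 m/s.

Δv_total ≈ 362 m/s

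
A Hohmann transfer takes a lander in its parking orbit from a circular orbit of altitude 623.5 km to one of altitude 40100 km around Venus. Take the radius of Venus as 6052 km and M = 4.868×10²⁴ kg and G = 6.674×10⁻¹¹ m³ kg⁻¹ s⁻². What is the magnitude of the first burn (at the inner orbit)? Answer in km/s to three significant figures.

Δv ≈ 2.25 km/s

μ = GM = 6.674×10⁻¹¹ × 4.868×10²⁴ = 3.249×10¹⁴ m³/s².
r₁ = 6052 + 623.5 = 6675.5 km = 6.6755×10⁶ m.
r₂ = 6052 + 40100 = 46152 km = 4.6152×10⁷ m.
Transfer ellipse a_t = (r₁ + r₂)/2 = 2.641×10⁷ m.
At r₁: circular v_c1 = √(μ/r₁) = 6976 m/s; transfer-periapsis v_p = √[μ(2/r₁ − 1/a_t)] = 9222 m/s.
Δv₁ = v_p − v_c1 = 2245 m/s.
= 2.245 km/s.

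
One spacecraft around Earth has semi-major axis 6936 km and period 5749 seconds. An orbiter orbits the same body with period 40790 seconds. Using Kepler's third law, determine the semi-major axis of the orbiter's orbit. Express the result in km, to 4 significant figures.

Kepler's third law: a³ ∝ T², so a₂ = a₁ (T₂/T₁)^(2/3).
T₂/T₁ = 7.095, (T₂/T₁)^(2/3) = 3.692.
a₂ = 6936 × 3.692 = 25610 km.

a₂ ≈ 25610 km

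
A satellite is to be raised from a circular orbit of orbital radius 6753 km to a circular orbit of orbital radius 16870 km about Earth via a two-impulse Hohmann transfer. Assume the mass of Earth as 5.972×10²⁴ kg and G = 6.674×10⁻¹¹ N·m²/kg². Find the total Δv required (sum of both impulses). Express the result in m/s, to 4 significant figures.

μ = GM = 6.674×10⁻¹¹ × 5.972×10²⁴ = 3.986×10¹⁴ m³/s².
r₁ = 6753 km = 6.753×10⁶ m.
r₂ = 16870 km = 1.687×10⁷ m.
Transfer ellipse a_t = (r₁ + r₂)/2 = 1.181×10⁷ m.
At r₁: circular v_c1 = √(μ/r₁) = 7683 m/s; transfer-perigee v_p = √[μ(2/r₁ − 1/a_t)] = 9181 m/s.
Δv₁ = v_p − v_c1 = 1499 m/s.
At r₂: circular v_c2 = √(μ/r₂) = 4861 m/s; transfer-apogee v_a = √[μ(2/r₂ − 1/a_t)] = 3675 m/s.
Δv₂ = v_c2 − v_a = 1185 m/s.
Total Δv = Δv₁ + Δv₂ = 2684 m/s.

Δv_total ≈ 2684 m/s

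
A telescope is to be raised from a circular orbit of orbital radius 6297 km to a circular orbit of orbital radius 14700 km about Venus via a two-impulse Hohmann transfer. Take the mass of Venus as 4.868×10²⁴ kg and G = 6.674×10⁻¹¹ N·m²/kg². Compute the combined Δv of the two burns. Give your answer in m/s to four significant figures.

Δv_total ≈ 2377 m/s

μ = GM = 6.674×10⁻¹¹ × 4.868×10²⁴ = 3.249×10¹⁴ m³/s².
r₁ = 6297 km = 6.297×10⁶ m.
r₂ = 14700 km = 1.470×10⁷ m.
Transfer ellipse a_t = (r₁ + r₂)/2 = 1.050×10⁷ m.
At r₁: circular v_c1 = √(μ/r₁) = 7183 m/s; transfer-periapsis v_p = √[μ(2/r₁ − 1/a_t)] = 8500 m/s.
Δv₁ = v_p − v_c1 = 1317 m/s.
At r₂: circular v_c2 = √(μ/r₂) = 4701 m/s; transfer-apoapsis v_a = √[μ(2/r₂ − 1/a_t)] = 3641 m/s.
Δv₂ = v_c2 − v_a = 1060 m/s.
Total Δv = Δv₁ + Δv₂ = 2377 m/s.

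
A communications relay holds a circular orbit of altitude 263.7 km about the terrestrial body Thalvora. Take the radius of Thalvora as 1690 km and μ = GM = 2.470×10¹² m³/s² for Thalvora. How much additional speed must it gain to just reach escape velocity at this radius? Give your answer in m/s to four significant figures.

Δv ≈ 465.7 m/s

r = 1690 + 263.7 = 1953.7 km = 1.9537×10⁶ m.
Circular speed v_c = √(μ/r) = 1124 m/s.
Escape speed v_esc = √(2μ/r) = √2 × v_c = 1590 m/s.
Δv = v_esc − v_c = 465.7 m/s.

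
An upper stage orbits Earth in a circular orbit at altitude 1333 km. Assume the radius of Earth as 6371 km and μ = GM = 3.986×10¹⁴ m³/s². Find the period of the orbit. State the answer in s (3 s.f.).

r = 6371 + 1333 = 7704.0 km = 7.7040×10⁶ m.
Kepler's third law: T = 2π√(r³/μ) = 2π√((7.704×10⁶)³ / 3.986×10¹⁴).
r³/μ = 1.147×10⁶ s², so T = 2π × 1.071×10³ = 6.730×10³ s.

T ≈ 6730 s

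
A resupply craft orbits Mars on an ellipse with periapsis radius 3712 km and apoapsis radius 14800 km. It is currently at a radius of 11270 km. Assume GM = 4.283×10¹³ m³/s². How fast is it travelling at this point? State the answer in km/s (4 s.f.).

Semi-major axis a = (r_p + r_a)/2 = 9256.0 km = 9.256×10⁶ m.
Vis-viva: v² = μ(2/r − 1/a) = 4.283×10¹³ × (1.775×10⁻⁷ − 1.080×10⁻⁷) = 2.973×10⁶ m²/s².
v = 1724 m/s = 1.724 km/s.

v ≈ 1.724 km/s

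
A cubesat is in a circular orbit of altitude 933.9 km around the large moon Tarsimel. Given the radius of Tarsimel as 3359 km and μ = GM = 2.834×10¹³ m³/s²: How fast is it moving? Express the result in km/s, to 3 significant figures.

v ≈ 2.57 km/s

r = 3359 + 933.9 = 4292.9 km = 4.2929×10⁶ m.
For a circular orbit v = √(μ/r) = √(2.834×10¹³ / 4.293×10⁶) = √(6.602×10⁶) = 2569 m/s.
That is 2.569 km/s.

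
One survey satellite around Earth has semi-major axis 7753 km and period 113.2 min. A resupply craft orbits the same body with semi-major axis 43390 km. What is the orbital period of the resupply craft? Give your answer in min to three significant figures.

T₂ ≈ 1500 min

Kepler's third law: T² ∝ a³, so T₂ = T₁ (a₂/a₁)^(3/2).
a₂/a₁ = 5.597, (a₂/a₁)^(3/2) = 13.24.
T₂ = 113.2 × 13.24 = 1499 min.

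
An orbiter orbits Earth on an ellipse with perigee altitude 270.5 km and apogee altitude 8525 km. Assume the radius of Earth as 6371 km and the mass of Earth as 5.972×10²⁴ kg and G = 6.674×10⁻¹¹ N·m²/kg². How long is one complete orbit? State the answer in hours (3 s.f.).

μ = GM = 6.674×10⁻¹¹ × 5.972×10²⁴ = 3.986×10¹⁴ m³/s².
r_p = 6371 + 270.5 = 6641.5 km = 6.6415×10⁶ m.
r_a = 6371 + 8525 = 14896 km = 1.4896×10⁷ m.
Semi-major axis a = (r_p + r_a)/2 = (6641.5 + 14896)/2 = 10769 km = 1.077×10⁷ m.
By Kepler's third law T = 2π√(a³/μ) = 2π × 1.770×10³ = 1.112×10⁴ s.
= 3.089 hours.

T ≈ 3.09 hours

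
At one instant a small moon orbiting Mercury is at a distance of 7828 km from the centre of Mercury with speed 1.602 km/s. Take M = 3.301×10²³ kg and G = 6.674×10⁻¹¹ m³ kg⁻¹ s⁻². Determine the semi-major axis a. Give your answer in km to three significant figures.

μ = GM = 6.674×10⁻¹¹ × 3.301×10²³ = 2.203×10¹³ m³/s².
r = 7.828×10⁶ m.
Vis-viva rearranged: 1/a = 2/r − v²/μ = 2.555×10⁻⁷ − 1.165×10⁻⁷ = 1.390×10⁻⁷ m⁻¹.
a = 7.194×10⁶ m = 7194.1 km.

a ≈ 7190 km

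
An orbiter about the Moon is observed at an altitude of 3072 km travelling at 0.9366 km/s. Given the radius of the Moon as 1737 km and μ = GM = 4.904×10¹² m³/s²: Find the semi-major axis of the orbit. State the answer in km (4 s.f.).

r = 1737 + 3072 = 4809.0 km = 4.809×10⁶ m.
Vis-viva rearranged: 1/a = 2/r − v²/μ = 4.159×10⁻⁷ − 1.789×10⁻⁷ = 2.370×10⁻⁷ m⁻¹.
a = 4.219×10⁶ m = 4219.3 km.

a ≈ 4219 km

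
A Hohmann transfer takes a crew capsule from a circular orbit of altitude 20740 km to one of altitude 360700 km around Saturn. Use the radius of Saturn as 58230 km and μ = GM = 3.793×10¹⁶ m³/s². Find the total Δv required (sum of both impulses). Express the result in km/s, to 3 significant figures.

Δv_total ≈ 10.7 km/s

r₁ = 58230 + 20740 = 78970 km = 7.8970×10⁷ m.
r₂ = 58230 + 360700 = 418930 km = 4.1893×10⁸ m.
Transfer ellipse a_t = (r₁ + r₂)/2 = 2.490×10⁸ m.
At r₁: circular v_c1 = √(μ/r₁) = 21920 m/s; transfer-perikrone v_p = √[μ(2/r₁ − 1/a_t)] = 28430 m/s.
Δv₁ = v_p − v_c1 = 6514 m/s.
At r₂: circular v_c2 = √(μ/r₂) = 9515 m/s; transfer-apokrone v_a = √[μ(2/r₂ − 1/a_t)] = 5359 m/s.
Δv₂ = v_c2 − v_a = 4156 m/s.
Total Δv = Δv₁ + Δv₂ = 10670 m/s = 10.67 km/s.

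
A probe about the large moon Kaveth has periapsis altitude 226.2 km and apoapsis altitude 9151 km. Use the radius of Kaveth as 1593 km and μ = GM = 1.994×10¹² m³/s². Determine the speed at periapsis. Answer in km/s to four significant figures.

r_p = 1593 + 226.2 = 1819.2 km = 1.8192×10⁶ m.
r_a = 1593 + 9151 = 10744 km = 1.0744×10⁷ m.
Semi-major axis a = (r_p + r_a)/2 = 6281.6 km = 6.282×10⁶ m.
Vis-viva: v² = μ(2/r − 1/a) = 1.994×10¹² × (1.099×10⁻⁶ − 1.592×10⁻⁷) = 1.875×10⁶ m²/s².
v = 1369 m/s = 1.369 km/s.

v ≈ 1.369 km/s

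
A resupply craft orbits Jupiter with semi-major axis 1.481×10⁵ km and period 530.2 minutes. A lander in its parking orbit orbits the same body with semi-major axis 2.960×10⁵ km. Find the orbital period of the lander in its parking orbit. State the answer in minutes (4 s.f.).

Kepler's third law: T² ∝ a³, so T₂ = T₁ (a₂/a₁)^(3/2).
a₂/a₁ = 1.999, (a₂/a₁)^(3/2) = 2.826.
T₂ = 530.2 × 2.826 = 1498 minutes.

T₂ ≈ 1498 minutes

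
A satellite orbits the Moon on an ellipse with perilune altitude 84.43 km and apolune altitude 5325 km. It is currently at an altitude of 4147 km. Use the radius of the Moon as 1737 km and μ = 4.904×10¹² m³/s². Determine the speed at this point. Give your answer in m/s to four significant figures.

v ≈ 750.2 m/s

r_p = 1737 + 84.43 = 1821.4 km = 1.8214×10⁶ m.
r_a = 1737 + 5325 = 7062.0 km = 7.0620×10⁶ m.
r = 1737 + 4147 = 5884.0 km = 5.884×10⁶ m.
Semi-major axis a = (r_p + r_a)/2 = 4441.7 km = 4.442×10⁶ m.
Vis-viva: v² = μ(2/r − 1/a) = 4.904×10¹² × (3.399×10⁻⁷ − 2.251×10⁻⁷) = 5.628×10⁵ m²/s².
v = 750.2 m/s.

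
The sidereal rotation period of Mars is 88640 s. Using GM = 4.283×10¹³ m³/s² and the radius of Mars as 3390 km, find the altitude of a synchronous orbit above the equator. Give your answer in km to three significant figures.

h_sync ≈ 17000 km

A synchronous orbit has period T, so by Kepler's third law a = (μT²/4π²)^(1/3).
μT²/4π² = 4.283×10¹³ × (8.864×10⁴)² / 39.48 = 8.524×10²¹ m³.
a = 2.043×10⁷ m = 20428 km.
Altitude h = a − R = 20428 − 3390 = 17038 km.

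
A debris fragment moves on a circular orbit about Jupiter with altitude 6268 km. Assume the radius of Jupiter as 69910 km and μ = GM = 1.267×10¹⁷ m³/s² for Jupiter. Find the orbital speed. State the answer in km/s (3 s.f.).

v ≈ 40.8 km/s

r = 69910 + 6268 = 76178 km = 7.6178×10⁷ m.
For a circular orbit v = √(μ/r) = √(1.267×10¹⁷ / 7.618×10⁷) = √(1.663×10⁹) = 40780 m/s.
That is 40.78 km/s.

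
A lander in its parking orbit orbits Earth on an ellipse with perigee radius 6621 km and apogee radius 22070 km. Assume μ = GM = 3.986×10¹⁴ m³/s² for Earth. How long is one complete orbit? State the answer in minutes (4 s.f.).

T ≈ 285.0 minutes

Semi-major axis a = (r_p + r_a)/2 = (6621.0 + 22070)/2 = 14346 km = 1.435×10⁷ m.
By Kepler's third law T = 2π√(a³/μ) = 2π × 2.721×10³ = 1.710×10⁴ s.
= 285.0 minutes.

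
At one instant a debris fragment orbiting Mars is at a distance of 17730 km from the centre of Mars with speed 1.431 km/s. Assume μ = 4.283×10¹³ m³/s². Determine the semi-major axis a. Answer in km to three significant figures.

a ≈ 15400 km

r = 1.773×10⁷ m.
Vis-viva rearranged: 1/a = 2/r − v²/μ = 1.128×10⁻⁷ − 4.781×10⁻⁸ = 6.499×10⁻⁸ m⁻¹.
a = 1.539×10⁷ m = 15387 km.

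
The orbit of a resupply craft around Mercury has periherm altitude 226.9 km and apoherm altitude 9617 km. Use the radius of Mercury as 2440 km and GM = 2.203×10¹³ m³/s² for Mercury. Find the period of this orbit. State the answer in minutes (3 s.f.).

r_p = 2440 + 226.9 = 2666.9 km = 2.6669×10⁶ m.
r_a = 2440 + 9617 = 12057 km = 1.2057×10⁷ m.
Semi-major axis a = (r_p + r_a)/2 = (2666.9 + 12057)/2 = 7361.9 km = 7.362×10⁶ m.
By Kepler's third law T = 2π√(a³/μ) = 2π × 4.256×10³ = 2.674×10⁴ s.
= 445.7 minutes.

T ≈ 446 minutes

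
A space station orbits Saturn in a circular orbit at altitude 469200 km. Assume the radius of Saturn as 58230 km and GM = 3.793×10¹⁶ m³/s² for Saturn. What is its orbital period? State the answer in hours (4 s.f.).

T ≈ 108.6 hours

r = 58230 + 469200 = 527430 km = 5.2743×10⁸ m.
Kepler's third law: T = 2π√(r³/μ) = 2π√((5.274×10⁸)³ / 3.793×10¹⁶).
r³/μ = 3.868×10⁹ s², so T = 2π × 6.220×10⁴ = 3.908×10⁵ s.
Converting: 3.908×10⁵ s ÷ 3600 = 108.6 hours.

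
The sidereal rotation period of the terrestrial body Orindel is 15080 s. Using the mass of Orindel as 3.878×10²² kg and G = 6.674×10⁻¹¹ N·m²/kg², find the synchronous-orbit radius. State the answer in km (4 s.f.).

r_sync ≈ 2461 km

μ = GM = 6.674×10⁻¹¹ × 3.878×10²² = 2.588×10¹² m³/s².
A synchronous orbit has period T, so by Kepler's third law a = (μT²/4π²)^(1/3).
μT²/4π² = 2.588×10¹² × (1.508×10⁴)² / 39.48 = 1.491×10¹⁹ m³.
a = 2.461×10⁶ m = 2461.2 km.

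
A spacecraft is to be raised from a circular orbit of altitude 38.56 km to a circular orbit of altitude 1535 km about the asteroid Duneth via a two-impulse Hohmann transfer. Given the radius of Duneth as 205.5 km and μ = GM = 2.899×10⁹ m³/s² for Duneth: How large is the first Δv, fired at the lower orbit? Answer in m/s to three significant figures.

Δv ≈ 35.4 m/s

r₁ = 205.5 + 38.56 = 244.06 km = 2.4406×10⁵ m.
r₂ = 205.5 + 1535 = 1740.5 km = 1.7405×10⁶ m.
Transfer ellipse a_t = (r₁ + r₂)/2 = 9.923×10⁵ m.
At r₁: circular v_c1 = √(μ/r₁) = 109.0 m/s; transfer-periapsis v_p = √[μ(2/r₁ − 1/a_t)] = 144.3 m/s.
Δv₁ = v_p − v_c1 = 35.36 m/s.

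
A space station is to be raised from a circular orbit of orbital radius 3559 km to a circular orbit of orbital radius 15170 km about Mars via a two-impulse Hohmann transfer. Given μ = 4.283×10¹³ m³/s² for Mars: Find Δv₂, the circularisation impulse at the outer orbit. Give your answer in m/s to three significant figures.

r₁ = 3559 km = 3.559×10⁶ m.
r₂ = 15170 km = 1.517×10⁷ m.
Transfer ellipse a_t = (r₁ + r₂)/2 = 9.364×10⁶ m.
At r₁: circular v_c1 = √(μ/r₁) = 3469 m/s; transfer-periapsis v_p = √[μ(2/r₁ − 1/a_t)] = 4415 m/s.
At r₂: circular v_c2 = √(μ/r₂) = 1680 m/s; transfer-apoapsis v_a = √[μ(2/r₂ − 1/a_t)] = 1036 m/s.
Δv₂ = v_c2 − v_a = 644.4 m/s.

Δv ≈ 644 m/s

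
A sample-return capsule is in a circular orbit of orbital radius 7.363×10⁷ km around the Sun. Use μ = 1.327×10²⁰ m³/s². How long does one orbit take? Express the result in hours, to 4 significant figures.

r = 7.363×10⁷ km = 7.363×10¹⁰ m.
Kepler's third law: T = 2π√(r³/μ) = 2π√((7.363×10¹⁰)³ / 1.327×10²⁰).
r³/μ = 3.008×10¹² s², so T = 2π × 1.734×10⁶ = 1.090×10⁷ s.
Converting: 1.090×10⁷ s ÷ 3600 = 3027 hours.

T ≈ 3027 hours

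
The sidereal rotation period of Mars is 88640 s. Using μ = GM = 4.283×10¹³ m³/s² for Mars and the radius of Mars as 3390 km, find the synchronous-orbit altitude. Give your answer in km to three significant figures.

h_sync ≈ 17000 km

A synchronous orbit has period T, so by Kepler's third law a = (μT²/4π²)^(1/3).
μT²/4π² = 4.283×10¹³ × (8.864×10⁴)² / 39.48 = 8.524×10²¹ m³.
a = 2.043×10⁷ m = 20428 km.
Altitude h = a − R = 20428 − 3390 = 17038 km.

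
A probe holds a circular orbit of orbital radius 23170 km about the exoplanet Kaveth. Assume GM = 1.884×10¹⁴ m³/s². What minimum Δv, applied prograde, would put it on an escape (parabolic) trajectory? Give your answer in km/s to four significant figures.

Δv ≈ 1.181 km/s

r = 23170 km = 2.317×10⁷ m.
Circular speed v_c = √(μ/r) = 2852 m/s.
Escape speed v_esc = √(2μ/r) = √2 × v_c = 4033 m/s.
Δv = v_esc − v_c = 1181 m/s = 1.181 km/s.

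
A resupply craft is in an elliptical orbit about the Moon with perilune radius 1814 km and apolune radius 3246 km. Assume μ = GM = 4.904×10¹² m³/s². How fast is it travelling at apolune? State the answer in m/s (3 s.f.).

Semi-major axis a = (r_p + r_a)/2 = 2530.0 km = 2.530×10⁶ m.
Vis-viva: v² = μ(2/r − 1/a) = 4.904×10¹² × (6.161×10⁻⁷ − 3.953×10⁻⁷) = 1.083×10⁶ m²/s².
v = 1041 m/s.

v ≈ 1040 m/s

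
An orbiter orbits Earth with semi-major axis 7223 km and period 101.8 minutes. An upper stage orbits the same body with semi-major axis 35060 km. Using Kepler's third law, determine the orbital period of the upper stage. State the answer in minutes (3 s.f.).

Kepler's third law: T² ∝ a³, so T₂ = T₁ (a₂/a₁)^(3/2).
a₂/a₁ = 4.854, (a₂/a₁)^(3/2) = 10.69.
T₂ = 101.8 × 10.69 = 1089 minutes.

T₂ ≈ 1090 minutes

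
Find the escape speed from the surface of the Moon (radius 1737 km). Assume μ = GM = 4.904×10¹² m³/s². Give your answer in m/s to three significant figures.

r = R = 1.737×10⁶ m.
Escape speed v_esc = √(2μ/r) = √(2 × 4.904×10¹² / 1.737×10⁶) = √(5.647×10⁶) = 2376 m/s.

v_esc ≈ 2380 m/s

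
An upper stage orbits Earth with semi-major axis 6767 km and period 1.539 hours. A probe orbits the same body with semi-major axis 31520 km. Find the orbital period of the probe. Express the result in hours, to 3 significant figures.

Kepler's third law: T² ∝ a³, so T₂ = T₁ (a₂/a₁)^(3/2).
a₂/a₁ = 4.658, (a₂/a₁)^(3/2) = 10.05.
T₂ = 1.539 × 10.05 = 15.47 hours.

T₂ ≈ 15.5 hours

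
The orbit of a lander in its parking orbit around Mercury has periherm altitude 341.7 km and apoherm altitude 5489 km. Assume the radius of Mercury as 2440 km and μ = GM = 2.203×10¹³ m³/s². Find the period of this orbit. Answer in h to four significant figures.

T ≈ 4.608 h

r_p = 2440 + 341.7 = 2781.7 km = 2.7817×10⁶ m.
r_a = 2440 + 5489 = 7929.0 km = 7.9290×10⁶ m.
Semi-major axis a = (r_p + r_a)/2 = (2781.7 + 7929.0)/2 = 5355.4 km = 5.355×10⁶ m.
By Kepler's third law T = 2π√(a³/μ) = 2π × 2.640×10³ = 1.659×10⁴ s.
= 4.608 h.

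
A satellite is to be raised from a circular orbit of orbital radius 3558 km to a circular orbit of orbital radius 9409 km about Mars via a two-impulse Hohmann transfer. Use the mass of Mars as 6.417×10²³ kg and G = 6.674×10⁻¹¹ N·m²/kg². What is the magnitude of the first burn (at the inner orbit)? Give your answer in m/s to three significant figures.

Δv ≈ 710 m/s

μ = GM = 6.674×10⁻¹¹ × 6.417×10²³ = 4.283×10¹³ m³/s².
r₁ = 3558 km = 3.558×10⁶ m.
r₂ = 9409 km = 9.409×10⁶ m.
Transfer ellipse a_t = (r₁ + r₂)/2 = 6.484×10⁶ m.
At r₁: circular v_c1 = √(μ/r₁) = 3469 m/s; transfer-periapsis v_p = √[μ(2/r₁ − 1/a_t)] = 4179 m/s.
Δv₁ = v_p − v_c1 = 710.1 m/s.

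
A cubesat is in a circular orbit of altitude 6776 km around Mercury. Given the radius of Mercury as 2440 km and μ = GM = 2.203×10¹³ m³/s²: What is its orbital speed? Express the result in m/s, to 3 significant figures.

v ≈ 1550 m/s

r = 2440 + 6776 = 9216.0 km = 9.2160×10⁶ m.
For a circular orbit v = √(μ/r) = √(2.203×10¹³ / 9.216×10⁶) = √(2.390×10⁶) = 1546 m/s.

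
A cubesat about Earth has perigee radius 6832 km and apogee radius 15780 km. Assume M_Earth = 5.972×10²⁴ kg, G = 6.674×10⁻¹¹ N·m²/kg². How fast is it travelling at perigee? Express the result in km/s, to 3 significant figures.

v ≈ 9.02 km/s

μ = GM = 6.674×10⁻¹¹ × 5.972×10²⁴ = 3.986×10¹⁴ m³/s².
Semi-major axis a = (r_p + r_a)/2 = 11306 km = 1.131×10⁷ m.
Vis-viva: v² = μ(2/r − 1/a) = 3.986×10¹⁴ × (2.927×10⁻⁷ − 8.845×10⁻⁸) = 8.142×10⁷ m²/s².
v = 9024 m/s = 9.024 km/s.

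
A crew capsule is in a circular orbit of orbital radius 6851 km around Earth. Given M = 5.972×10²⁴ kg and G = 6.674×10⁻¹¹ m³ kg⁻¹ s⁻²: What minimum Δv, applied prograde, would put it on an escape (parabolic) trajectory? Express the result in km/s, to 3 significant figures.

μ = GM = 6.674×10⁻¹¹ × 5.972×10²⁴ = 3.986×10¹⁴ m³/s².
r = 6851 km = 6.851×10⁶ m.
Circular speed v_c = √(μ/r) = 7627 m/s.
Escape speed v_esc = √(2μ/r) = √2 × v_c = 10790 m/s.
Δv = v_esc − v_c = 3159 m/s = 3.159 km/s.

Δv ≈ 3.16 km/s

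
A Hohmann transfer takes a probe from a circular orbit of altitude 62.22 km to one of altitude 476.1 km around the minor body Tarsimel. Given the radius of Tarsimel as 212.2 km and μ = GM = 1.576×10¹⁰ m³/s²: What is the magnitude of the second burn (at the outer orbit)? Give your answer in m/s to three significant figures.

r₁ = 212.2 + 62.22 = 274.42 km = 2.7442×10⁵ m.
r₂ = 212.2 + 476.1 = 688.30 km = 6.8830×10⁵ m.
Transfer ellipse a_t = (r₁ + r₂)/2 = 4.814×10⁵ m.
At r₁: circular v_c1 = √(μ/r₁) = 239.6 m/s; transfer-periapsis v_p = √[μ(2/r₁ − 1/a_t)] = 286.6 m/s.
At r₂: circular v_c2 = √(μ/r₂) = 151.3 m/s; transfer-apoapsis v_a = √[μ(2/r₂ − 1/a_t)] = 114.3 m/s.
Δv₂ = v_c2 − v_a = 37.07 m/s.

Δv ≈ 37.1 m/s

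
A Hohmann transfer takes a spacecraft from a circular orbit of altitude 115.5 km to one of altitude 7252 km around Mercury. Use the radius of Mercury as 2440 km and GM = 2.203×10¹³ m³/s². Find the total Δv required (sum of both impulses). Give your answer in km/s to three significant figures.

Δv_total ≈ 1.29 km/s

r₁ = 2440 + 115.5 = 2555.5 km = 2.5555×10⁶ m.
r₂ = 2440 + 7252 = 9692.0 km = 9.6920×10⁶ m.
Transfer ellipse a_t = (r₁ + r₂)/2 = 6.124×10⁶ m.
At r₁: circular v_c1 = √(μ/r₁) = 2936 m/s; transfer-periherm v_p = √[μ(2/r₁ − 1/a_t)] = 3694 m/s.
Δv₁ = v_p − v_c1 = 757.7 m/s.
At r₂: circular v_c2 = √(μ/r₂) = 1508 m/s; transfer-apoherm v_a = √[μ(2/r₂ − 1/a_t)] = 973.9 m/s.
Δv₂ = v_c2 − v_a = 533.7 m/s.
Total Δv = Δv₁ + Δv₂ = 1291 m/s = 1.291 km/s.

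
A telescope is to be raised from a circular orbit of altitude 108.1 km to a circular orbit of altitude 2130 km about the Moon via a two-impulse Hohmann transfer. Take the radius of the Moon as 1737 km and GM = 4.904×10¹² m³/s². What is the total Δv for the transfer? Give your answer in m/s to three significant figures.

r₁ = 1737 + 108.1 = 1845.1 km = 1.8451×10⁶ m.
r₂ = 1737 + 2130 = 3867.0 km = 3.8670×10⁶ m.
Transfer ellipse a_t = (r₁ + r₂)/2 = 2.856×10⁶ m.
At r₁: circular v_c1 = √(μ/r₁) = 1630 m/s; transfer-perilune v_p = √[μ(2/r₁ − 1/a_t)] = 1897 m/s.
Δv₁ = v_p − v_c1 = 266.7 m/s.
At r₂: circular v_c2 = √(μ/r₂) = 1126 m/s; transfer-apolune v_a = √[μ(2/r₂ − 1/a_t)] = 905.1 m/s.
Δv₂ = v_c2 − v_a = 221.0 m/s.
Total Δv = Δv₁ + Δv₂ = 487.7 m/s.

Δv_total ≈ 488 m/s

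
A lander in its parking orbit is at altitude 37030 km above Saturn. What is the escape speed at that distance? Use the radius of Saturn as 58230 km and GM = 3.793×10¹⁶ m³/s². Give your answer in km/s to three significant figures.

v_esc ≈ 28.2 km/s

r = 58230 + 37030 = 95260 km = 9.5260×10⁷ m.
Escape speed v_esc = √(2μ/r) = √(2 × 3.793×10¹⁶ / 9.526×10⁷) = √(7.963×10⁸) = 28220 m/s.
= 28.22 km/s.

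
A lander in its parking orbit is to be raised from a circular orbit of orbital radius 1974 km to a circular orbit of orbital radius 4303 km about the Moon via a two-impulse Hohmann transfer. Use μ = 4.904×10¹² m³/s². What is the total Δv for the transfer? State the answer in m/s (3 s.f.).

r₁ = 1974 km = 1.974×10⁶ m.
r₂ = 4303 km = 4.303×10⁶ m.
Transfer ellipse a_t = (r₁ + r₂)/2 = 3.138×10⁶ m.
At r₁: circular v_c1 = √(μ/r₁) = 1576 m/s; transfer-perilune v_p = √[μ(2/r₁ − 1/a_t)] = 1846 m/s.
Δv₁ = v_p − v_c1 = 269.4 m/s.
At r₂: circular v_c2 = √(μ/r₂) = 1068 m/s; transfer-apolune v_a = √[μ(2/r₂ − 1/a_t)] = 846.6 m/s.
Δv₂ = v_c2 − v_a = 220.9 m/s.
Total Δv = Δv₁ + Δv₂ = 490.3 m/s.

Δv_total ≈ 490 m/s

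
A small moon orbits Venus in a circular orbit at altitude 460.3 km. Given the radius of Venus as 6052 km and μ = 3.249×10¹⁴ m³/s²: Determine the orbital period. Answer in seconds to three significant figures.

T ≈ 5790 seconds

r = 6052 + 460.3 = 6512.3 km = 6.5123×10⁶ m.
Kepler's third law: T = 2π√(r³/μ) = 2π√((6.512×10⁶)³ / 3.249×10¹⁴).
r³/μ = 8.501×10⁵ s², so T = 2π × 9.220×10² = 5.793×10³ s.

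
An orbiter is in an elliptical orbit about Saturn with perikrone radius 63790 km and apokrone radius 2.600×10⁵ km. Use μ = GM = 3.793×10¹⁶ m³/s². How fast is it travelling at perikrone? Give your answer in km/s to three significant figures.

v ≈ 30.9 km/s

Semi-major axis a = (r_p + r_a)/2 = 1.6190×10⁵ km = 1.619×10⁸ m.
Vis-viva: v² = μ(2/r − 1/a) = 3.793×10¹⁶ × (3.135×10⁻⁸ − 6.177×10⁻⁹) = 9.549×10⁸ m²/s².
v = 30900 m/s = 30.90 km/s.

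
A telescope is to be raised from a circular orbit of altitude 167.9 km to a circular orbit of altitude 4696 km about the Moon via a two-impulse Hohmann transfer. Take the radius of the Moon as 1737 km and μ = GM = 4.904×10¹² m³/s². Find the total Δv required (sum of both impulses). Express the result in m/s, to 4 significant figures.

Δv_total ≈ 671.5 m/s

r₁ = 1737 + 167.9 = 1904.9 km = 1.9049×10⁶ m.
r₂ = 1737 + 4696 = 6433.0 km = 6.4330×10⁶ m.
Transfer ellipse a_t = (r₁ + r₂)/2 = 4.169×10⁶ m.
At r₁: circular v_c1 = √(μ/r₁) = 1604 m/s; transfer-perilune v_p = √[μ(2/r₁ − 1/a_t)] = 1993 m/s.
Δv₁ = v_p − v_c1 = 388.6 m/s.
At r₂: circular v_c2 = √(μ/r₂) = 873.1 m/s; transfer-apolune v_a = √[μ(2/r₂ − 1/a_t)] = 590.2 m/s.
Δv₂ = v_c2 − v_a = 282.9 m/s.
Total Δv = Δv₁ + Δv₂ = 671.5 m/s.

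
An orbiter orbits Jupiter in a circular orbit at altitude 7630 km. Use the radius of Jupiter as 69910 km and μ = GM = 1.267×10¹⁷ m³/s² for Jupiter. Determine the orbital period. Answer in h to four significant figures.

r = 69910 + 7630 = 77540 km = 7.7540×10⁷ m.
Kepler's third law: T = 2π√(r³/μ) = 2π√((7.754×10⁷)³ / 1.267×10¹⁷).
r³/μ = 3.680×10⁶ s², so T = 2π × 1.918×10³ = 1.205×10⁴ s.
Converting: 1.205×10⁴ s ÷ 3600 = 3.348 h.

T ≈ 3.348 h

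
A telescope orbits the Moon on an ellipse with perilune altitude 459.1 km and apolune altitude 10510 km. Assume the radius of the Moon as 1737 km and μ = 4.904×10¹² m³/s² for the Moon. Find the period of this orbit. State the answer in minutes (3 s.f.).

r_p = 1737 + 459.1 = 2196.1 km = 2.1961×10⁶ m.
r_a = 1737 + 10510 = 12247 km = 1.2247×10⁷ m.
Semi-major axis a = (r_p + r_a)/2 = (2196.1 + 12247)/2 = 7221.6 km = 7.222×10⁶ m.
By Kepler's third law T = 2π√(a³/μ) = 2π × 8.763×10³ = 5.506×10⁴ s.
= 917.7 minutes.

T ≈ 918 minutes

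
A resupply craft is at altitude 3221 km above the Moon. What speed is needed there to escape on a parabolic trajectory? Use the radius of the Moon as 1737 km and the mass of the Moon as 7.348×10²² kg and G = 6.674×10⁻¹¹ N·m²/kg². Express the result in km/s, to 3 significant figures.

v_esc ≈ 1.41 km/s

μ = GM = 6.674×10⁻¹¹ × 7.348×10²² = 4.904×10¹² m³/s².
r = 1737 + 3221 = 4958.0 km = 4.9580×10⁶ m.
Escape speed v_esc = √(2μ/r) = √(2 × 4.904×10¹² / 4.958×10⁶) = √(1.978×10⁶) = 1406 m/s.
= 1.406 km/s.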